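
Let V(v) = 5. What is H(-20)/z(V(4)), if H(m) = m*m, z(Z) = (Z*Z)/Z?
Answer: 80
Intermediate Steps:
z(Z) = Z (z(Z) = Z**2/Z = Z)
H(m) = m**2
H(-20)/z(V(4)) = (-20)**2/5 = 400*(1/5) = 80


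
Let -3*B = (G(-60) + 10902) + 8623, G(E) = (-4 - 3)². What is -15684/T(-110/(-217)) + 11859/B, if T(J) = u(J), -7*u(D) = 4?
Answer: 537212001/19574 ≈ 27445.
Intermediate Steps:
G(E) = 49 (G(E) = (-7)² = 49)
u(D) = -4/7 (u(D) = -⅐*4 = -4/7)
T(J) = -4/7
B = -19574/3 (B = -((49 + 10902) + 8623)/3 = -(10951 + 8623)/3 = -⅓*19574 = -19574/3 ≈ -6524.7)
-15684/T(-110/(-217)) + 11859/B = -15684/(-4/7) + 11859/(-19574/3) = -15684*(-7/4) + 11859*(-3/19574) = 27447 - 35577/19574 = 537212001/19574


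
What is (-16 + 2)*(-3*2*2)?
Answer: 168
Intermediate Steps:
(-16 + 2)*(-3*2*2) = -(-84)*2 = -14*(-12) = 168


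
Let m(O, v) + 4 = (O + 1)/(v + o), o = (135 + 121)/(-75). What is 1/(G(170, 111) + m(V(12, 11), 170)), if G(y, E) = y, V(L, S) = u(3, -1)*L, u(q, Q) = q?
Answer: 12494/2076779 ≈ 0.0060160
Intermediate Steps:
o = -256/75 (o = 256*(-1/75) = -256/75 ≈ -3.4133)
V(L, S) = 3*L
m(O, v) = -4 + (1 + O)/(-256/75 + v) (m(O, v) = -4 + (O + 1)/(v - 256/75) = -4 + (1 + O)/(-256/75 + v))
1/(G(170, 111) + m(V(12, 11), 170)) = 1/(170 + (1099 - 300*170 + 75*(3*12))/(-256 + 75*170)) = 1/(170 + (1099 - 51000 + 75*36)/(-256 + 12750)) = 1/(170 + (1099 - 51000 + 2700)/12494) = 1/(170 + (1/12494)*(-47201)) = 1/(170 - 47201/12494) = 1/(2076779/12494) = 12494/2076779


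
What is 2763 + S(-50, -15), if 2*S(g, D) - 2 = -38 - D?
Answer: 5505/2 ≈ 2752.5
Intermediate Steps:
S(g, D) = -18 - D/2 (S(g, D) = 1 + (-38 - D)/2 = 1 + (-19 - D/2) = -18 - D/2)
2763 + S(-50, -15) = 2763 + (-18 - ½*(-15)) = 2763 + (-18 + 15/2) = 2763 - 21/2 = 5505/2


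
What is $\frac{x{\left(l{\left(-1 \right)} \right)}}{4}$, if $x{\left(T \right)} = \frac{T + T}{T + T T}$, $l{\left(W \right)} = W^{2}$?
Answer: $\frac{1}{4} \approx 0.25$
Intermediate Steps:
$x{\left(T \right)} = \frac{2 T}{T + T^{2}}$
$\frac{x{\left(l{\left(-1 \right)} \right)}}{4} = \frac{2 \frac{1}{1 + \left(-1\right)^{2}}}{4} = \frac{2}{1 + 1} \cdot \frac{1}{4} = \frac{2}{2} \cdot \frac{1}{4} = 2 \cdot \frac{1}{2} \cdot \frac{1}{4} = 1 \cdot \frac{1}{4} = \frac{1}{4}$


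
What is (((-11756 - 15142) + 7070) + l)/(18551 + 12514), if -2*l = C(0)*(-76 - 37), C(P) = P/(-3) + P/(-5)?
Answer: -19828/31065 ≈ -0.63827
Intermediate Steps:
C(P) = -8*P/15 (C(P) = P*(-⅓) + P*(-⅕) = -P/3 - P/5 = -8*P/15)
l = 0 (l = -(-8/15*0)*(-76 - 37)/2 = -0*(-113) = -½*0 = 0)
(((-11756 - 15142) + 7070) + l)/(18551 + 12514) = (((-11756 - 15142) + 7070) + 0)/(18551 + 12514) = ((-26898 + 7070) + 0)/31065 = (-19828 + 0)*(1/31065) = -19828*1/31065 = -19828/31065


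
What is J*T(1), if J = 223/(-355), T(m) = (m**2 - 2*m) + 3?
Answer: -446/355 ≈ -1.2563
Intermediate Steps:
T(m) = 3 + m**2 - 2*m
J = -223/355 (J = 223*(-1/355) = -223/355 ≈ -0.62817)
J*T(1) = -223*(3 + 1**2 - 2*1)/355 = -223*(3 + 1 - 2)/355 = -223/355*2 = -446/355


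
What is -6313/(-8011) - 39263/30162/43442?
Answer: 1181656319737/1499542015092 ≈ 0.78801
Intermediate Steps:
-6313/(-8011) - 39263/30162/43442 = -6313*(-1/8011) - 39263*1/30162*(1/43442) = 6313/8011 - 39263/30162*1/43442 = 6313/8011 - 5609/187185372 = 1181656319737/1499542015092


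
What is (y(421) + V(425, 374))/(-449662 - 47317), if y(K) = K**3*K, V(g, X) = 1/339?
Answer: -10649472135460/168475881 ≈ -63211.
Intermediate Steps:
V(g, X) = 1/339
y(K) = K**4
(y(421) + V(425, 374))/(-449662 - 47317) = (421**4 + 1/339)/(-449662 - 47317) = (31414372081 + 1/339)/(-496979) = (10649472135460/339)*(-1/496979) = -10649472135460/168475881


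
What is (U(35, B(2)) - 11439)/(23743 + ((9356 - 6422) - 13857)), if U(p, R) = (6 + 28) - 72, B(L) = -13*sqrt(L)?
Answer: -11477/12820 ≈ -0.89524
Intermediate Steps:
U(p, R) = -38 (U(p, R) = 34 - 72 = -38)
(U(35, B(2)) - 11439)/(23743 + ((9356 - 6422) - 13857)) = (-38 - 11439)/(23743 + ((9356 - 6422) - 13857)) = -11477/(23743 + (2934 - 13857)) = -11477/(23743 - 10923) = -11477/12820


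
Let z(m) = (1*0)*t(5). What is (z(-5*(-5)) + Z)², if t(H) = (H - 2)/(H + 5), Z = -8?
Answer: 64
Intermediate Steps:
t(H) = (-2 + H)/(5 + H)
z(m) = 0 (z(m) = (1*0)*((-2 + 5)/(5 + 5)) = 0*(3/10) = 0)
(z(-5*(-5)) + Z)² = (0 - 8)² = (-8)² = 64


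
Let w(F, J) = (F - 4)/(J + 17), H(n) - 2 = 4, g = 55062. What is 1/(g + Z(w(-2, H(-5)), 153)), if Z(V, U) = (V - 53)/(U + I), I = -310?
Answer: 3611/198830107 ≈ 1.8161e-5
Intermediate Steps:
H(n) = 6 (H(n) = 2 + 4 = 6)
w(F, J) = (-4 + F)/(17 + J)
Z(V, U) = (-53 + V)/(-310 + U) (Z(V, U) = (V - 53)/(U - 310) = (-53 + V)/(-310 + U))
1/(g + Z(w(-2, H(-5)), 153)) = 1/(55062 + (-53 + (-4 - 2)/(17 + 6))/(-310 + 153)) = 1/(55062 + (-53 - 6/23)/(-157)) = 1/(55062 - (-53 + (1/23)*(-6))/157) = 1/(55062 - (-53 - 6/23)/157) = 1/(55062 - 1/157*(-1225/23)) = 1/(55062 + 1225/3611) = 1/(198830107/3611) = 3611/198830107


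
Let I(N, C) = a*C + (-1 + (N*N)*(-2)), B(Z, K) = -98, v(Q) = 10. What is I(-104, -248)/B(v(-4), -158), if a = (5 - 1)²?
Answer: 25601/98 ≈ 261.23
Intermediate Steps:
a = 16 (a = 4² = 16)
I(N, C) = -1 - 2*N² + 16*C (I(N, C) = 16*C + (-1 + (N*N)*(-2)) = 16*C + (-1 + N²*(-2)) = 16*C + (-1 - 2*N²) = -1 - 2*N² + 16*C)
I(-104, -248)/B(v(-4), -158) = (-1 - 2*(-104)² + 16*(-248))/(-98) = (-1 - 2*10816 - 3968)*(-1/98) = (-1 - 21632 - 3968)*(-1/98) = -25601*(-1/98) = 25601/98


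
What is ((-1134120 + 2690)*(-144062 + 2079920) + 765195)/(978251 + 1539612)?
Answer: -2190287051745/2517863 ≈ -8.6990e+5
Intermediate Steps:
((-1134120 + 2690)*(-144062 + 2079920) + 765195)/(978251 + 1539612) = (-1131430*1935858 + 765195)/2517863 = (-2190287816940 + 765195)*(1/2517863) = -2190287051745*1/2517863 = -2190287051745/2517863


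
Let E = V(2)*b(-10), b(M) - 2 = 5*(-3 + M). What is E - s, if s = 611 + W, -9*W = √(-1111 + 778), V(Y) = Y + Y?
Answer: -863 + I*√37/3 ≈ -863.0 + 2.0276*I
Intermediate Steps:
V(Y) = 2*Y
W = -I*√37/3 (W = -√(-1111 + 778)/9 = -I*√37/3 ≈ -2.0276*I)
b(M) = -13 + 5*M (b(M) = 2 + 5*(-3 + M) = 2 + (-15 + 5*M) = -13 + 5*M)
E = -252 (E = (2*2)*(-13 + 5*(-10)) = 4*(-13 - 50) = 4*(-63) = -252)
s = 611 - I*√37/3 ≈ 611.0 - 2.0276*I
E - s = -252 - (611 - I*√37/3) = -252 + (-611 + I*√37/3) = -863 + I*√37/3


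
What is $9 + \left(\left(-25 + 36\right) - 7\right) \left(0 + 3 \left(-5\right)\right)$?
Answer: $-51$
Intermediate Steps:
$9 + \left(\left(-25 + 36\right) - 7\right) \left(0 + 3 \left(-5\right)\right) = 9 + \left(11 - 7\right) \left(0 - 15\right) = 9 + 4 \left(-15\right) = 9 - 60 = -51$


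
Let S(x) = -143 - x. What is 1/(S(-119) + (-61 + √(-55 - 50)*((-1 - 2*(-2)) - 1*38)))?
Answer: I/(5*(-17*I + 7*√105)) ≈ -0.00062569 + 0.00264*I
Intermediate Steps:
1/(S(-119) + (-61 + √(-55 - 50)*((-1 - 2*(-2)) - 1*38))) = 1/((-143 - 1*(-119)) + (-61 + √(-55 - 50)*((-1 - 2*(-2)) - 1*38))) = 1/((-143 + 119) + (-61 + √(-105)*((-1 + 4) - 38))) = 1/(-24 + (-61 + (I*√105)*(3 - 38))) = 1/(-24 + (-61 + (I*√105)*(-35))) = 1/(-24 + (-61 - 35*I*√105)) = 1/(-85 - 35*I*√105)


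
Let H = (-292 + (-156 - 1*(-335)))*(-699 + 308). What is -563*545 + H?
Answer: -262652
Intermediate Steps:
H = 44183 (H = (-292 + (-156 + 335))*(-391) = (-292 + 179)*(-391) = -113*(-391) = 44183)
-563*545 + H = -563*545 + 44183 = -306835 + 44183 = -262652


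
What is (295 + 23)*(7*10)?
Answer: 22260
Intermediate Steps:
(295 + 23)*(7*10) = 318*70 = 22260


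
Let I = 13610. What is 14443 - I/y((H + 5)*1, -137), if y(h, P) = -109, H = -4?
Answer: 1587897/109 ≈ 14568.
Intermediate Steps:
14443 - I/y((H + 5)*1, -137) = 14443 - 13610/(-109) = 14443 - 13610*(-1)/109 = 14443 - 1*(-13610/109) = 14443 + 13610/109 = 1587897/109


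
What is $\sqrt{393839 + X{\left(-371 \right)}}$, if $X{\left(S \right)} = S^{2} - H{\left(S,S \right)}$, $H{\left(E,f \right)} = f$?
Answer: $\sqrt{531851} \approx 729.28$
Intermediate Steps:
$X{\left(S \right)} = S^{2} - S$
$\sqrt{393839 + X{\left(-371 \right)}} = \sqrt{393839 - 371 \left(-1 - 371\right)} = \sqrt{393839 - -138012} = \sqrt{393839 + 138012} = \sqrt{531851}$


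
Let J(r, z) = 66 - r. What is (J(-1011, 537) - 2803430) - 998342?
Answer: -3800695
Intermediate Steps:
(J(-1011, 537) - 2803430) - 998342 = ((66 - 1*(-1011)) - 2803430) - 998342 = ((66 + 1011) - 2803430) - 998342 = (1077 - 2803430) - 998342 = -2802353 - 998342 = -3800695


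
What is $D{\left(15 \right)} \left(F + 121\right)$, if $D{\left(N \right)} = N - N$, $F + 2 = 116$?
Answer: $0$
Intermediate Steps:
$F = 114$ ($F = -2 + 116 = 114$)
$D{\left(N \right)} = 0$
$D{\left(15 \right)} \left(F + 121\right) = 0 \left(114 + 121\right) = 0 \cdot 235 = 0$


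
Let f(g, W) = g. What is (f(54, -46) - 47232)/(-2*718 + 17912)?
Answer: -7863/2746 ≈ -2.8634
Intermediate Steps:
(f(54, -46) - 47232)/(-2*718 + 17912) = (54 - 47232)/(-2*718 + 17912) = -47178/(-1436 + 17912) = -47178/16476 = -47178*1/16476 = -7863/2746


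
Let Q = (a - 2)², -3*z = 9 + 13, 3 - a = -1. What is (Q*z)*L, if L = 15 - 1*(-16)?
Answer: -2728/3 ≈ -909.33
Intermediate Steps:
a = 4 (a = 3 - 1*(-1) = 3 + 1 = 4)
z = -22/3 (z = -(9 + 13)/3 = -⅓*22 = -22/3 ≈ -7.3333)
Q = 4 (Q = (4 - 2)² = 2² = 4)
L = 31 (L = 15 + 16 = 31)
(Q*z)*L = (4*(-22/3))*31 = -88/3*31 = -2728/3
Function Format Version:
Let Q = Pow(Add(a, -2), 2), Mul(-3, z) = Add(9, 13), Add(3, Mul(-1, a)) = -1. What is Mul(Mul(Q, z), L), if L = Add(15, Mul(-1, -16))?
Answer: Rational(-2728, 3) ≈ -909.33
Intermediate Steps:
a = 4 (a = Add(3, Mul(-1, -1)) = Add(3, 1) = 4)
z = Rational(-22, 3) (z = Mul(Rational(-1, 3), Add(9, 13)) = Mul(Rational(-1, 3), 22) = Rational(-22, 3) ≈ -7.3333)
Q = 4 (Q = Pow(Add(4, -2), 2) = Pow(2, 2) = 4)
L = 31 (L = Add(15, 16) = 31)
Mul(Mul(Q, z), L) = Mul(Mul(4, Rational(-22, 3)), 31) = Mul(Rational(-88, 3), 31) = Rational(-2728, 3)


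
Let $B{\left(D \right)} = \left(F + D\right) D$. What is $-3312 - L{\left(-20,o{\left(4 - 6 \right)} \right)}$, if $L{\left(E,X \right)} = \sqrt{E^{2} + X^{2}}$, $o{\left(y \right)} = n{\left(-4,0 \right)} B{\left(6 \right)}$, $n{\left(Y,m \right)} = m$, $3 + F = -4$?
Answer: $-3332$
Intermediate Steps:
$F = -7$ ($F = -3 - 4 = -7$)
$B{\left(D \right)} = D \left(-7 + D\right)$ ($B{\left(D \right)} = \left(-7 + D\right) D = D \left(-7 + D\right)$)
$o{\left(y \right)} = 0$ ($o{\left(y \right)} = 0 \cdot 6 \left(-7 + 6\right) = 0 \cdot 6 \left(-1\right) = 0 \left(-6\right) = 0$)
$-3312 - L{\left(-20,o{\left(4 - 6 \right)} \right)} = -3312 - \sqrt{\left(-20\right)^{2} + 0^{2}} = -3312 - \sqrt{400 + 0} = -3312 - \sqrt{400} = -3312 - 20 = -3332$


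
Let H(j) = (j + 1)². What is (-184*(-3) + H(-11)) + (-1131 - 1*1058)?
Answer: -1537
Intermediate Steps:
H(j) = (1 + j)²
(-184*(-3) + H(-11)) + (-1131 - 1*1058) = (-184*(-3) + (1 - 11)²) + (-1131 - 1*1058) = (552 + (-10)²) + (-1131 - 1058) = (552 + 100) - 2189 = 652 - 2189 = -1537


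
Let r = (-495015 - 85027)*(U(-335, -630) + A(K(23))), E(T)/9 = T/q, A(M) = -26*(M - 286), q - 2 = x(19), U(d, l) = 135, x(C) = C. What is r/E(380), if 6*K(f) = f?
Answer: -22751857429/855 ≈ -2.6610e+7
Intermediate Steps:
K(f) = f/6
q = 21 (q = 2 + 19 = 21)
A(M) = 7436 - 26*M (A(M) = -26*(-286 + M) = 7436 - 26*M)
E(T) = 3*T/7 (E(T) = 9*(T/21) = 3*T/7)
r = -13001061388/3 (r = (-495015 - 85027)*(135 + (7436 - 13*23/3)) = -580042*(135 + (7436 - 26*23/6)) = -580042*(135 + (7436 - 299/3)) = -580042*(135 + 22009/3) = -580042*22414/3 = -13001061388/3 ≈ -4.3337e+9)
r/E(380) = -13001061388/(3*((3/7)*380)) = -13001061388/(3*1140/7) = -13001061388/3*7/1140 = -22751857429/855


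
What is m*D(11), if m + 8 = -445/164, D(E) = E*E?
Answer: -212597/164 ≈ -1296.3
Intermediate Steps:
D(E) = E²
m = -1757/164 (m = -8 - 445/164 = -1757/164 ≈ -10.713)
m*D(11) = -1757/164*11² = -1757/164*121 = -212597/164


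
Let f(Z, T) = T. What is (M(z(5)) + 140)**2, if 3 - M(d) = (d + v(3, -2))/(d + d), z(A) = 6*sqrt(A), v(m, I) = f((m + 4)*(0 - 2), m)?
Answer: 1624501/80 - 57*sqrt(5)/4 ≈ 20274.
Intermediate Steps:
v(m, I) = m
M(d) = 3 - (3 + d)/(2*d) (M(d) = 3 - (d + 3)/(d + d) = 3 - (3 + d)/(2*d))
(M(z(5)) + 140)**2 = ((-3 + 5*(6*sqrt(5)))/(2*((6*sqrt(5)))) + 140)**2 = ((sqrt(5)/30)*(-3 + 30*sqrt(5))/2 + 140)**2 = (sqrt(5)*(-3 + 30*sqrt(5))/60 + 140)**2 = (140 + sqrt(5)*(-3 + 30*sqrt(5))/60)**2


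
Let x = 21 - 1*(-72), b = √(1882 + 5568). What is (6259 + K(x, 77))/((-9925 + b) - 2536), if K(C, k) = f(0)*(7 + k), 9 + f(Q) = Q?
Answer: -68572883/155269071 - 27515*√298/155269071 ≈ -0.44470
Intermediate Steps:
f(Q) = -9 + Q
b = 5*√298 (b = √7450 = 5*√298 ≈ 86.313)
x = 93 (x = 21 + 72 = 93)
K(C, k) = -63 - 9*k (K(C, k) = (-9 + 0)*(7 + k) = -9*(7 + k) = -63 - 9*k)
(6259 + K(x, 77))/((-9925 + b) - 2536) = (6259 + (-63 - 9*77))/((-9925 + 5*√298) - 2536) = (6259 + (-63 - 693))/(-12461 + 5*√298) = (6259 - 756)/(-12461 + 5*√298) = 5503/(-12461 + 5*√298)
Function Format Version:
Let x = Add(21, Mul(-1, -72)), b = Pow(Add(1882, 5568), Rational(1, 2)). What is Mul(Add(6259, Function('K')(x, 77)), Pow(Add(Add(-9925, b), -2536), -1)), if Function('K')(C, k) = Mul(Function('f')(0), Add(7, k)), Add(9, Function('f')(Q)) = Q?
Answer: Add(Rational(-68572883, 155269071), Mul(Rational(-27515, 155269071), Pow(298, Rational(1, 2)))) ≈ -0.44470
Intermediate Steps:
Function('f')(Q) = Add(-9, Q)
b = Mul(5, Pow(298, Rational(1, 2))) (b = Pow(7450, Rational(1, 2)) = Mul(5, Pow(298, Rational(1, 2))) ≈ 86.313)
x = 93 (x = Add(21, 72) = 93)
Function('K')(C, k) = Add(-63, Mul(-9, k)) (Function('K')(C, k) = Mul(Add(-9, 0), Add(7, k)) = Mul(-9, Add(7, k)) = Add(-63, Mul(-9, k)))
Mul(Add(6259, Function('K')(x, 77)), Pow(Add(Add(-9925, b), -2536), -1)) = Mul(Add(6259, Add(-63, Mul(-9, 77))), Pow(Add(Add(-9925, Mul(5, Pow(298, Rational(1, 2)))), -2536), -1)) = Mul(Add(6259, Add(-63, -693)), Pow(Add(-12461, Mul(5, Pow(298, Rational(1, 2)))), -1)) = Mul(Add(6259, -756), Pow(Add(-12461, Mul(5, Pow(298, Rational(1, 2)))), -1)) = Mul(5503, Pow(Add(-12461, Mul(5, Pow(298, Rational(1, 2)))), -1))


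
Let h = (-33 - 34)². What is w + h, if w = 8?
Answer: 4497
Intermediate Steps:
h = 4489 (h = (-67)² = 4489)
w + h = 8 + 4489 = 4497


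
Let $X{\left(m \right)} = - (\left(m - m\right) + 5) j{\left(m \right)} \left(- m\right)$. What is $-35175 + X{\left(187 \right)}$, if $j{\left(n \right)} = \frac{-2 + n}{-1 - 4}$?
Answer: $-69770$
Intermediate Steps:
$j{\left(n \right)} = \frac{2}{5} - \frac{n}{5}$ ($j{\left(n \right)} = \frac{-2 + n}{-5} = \left(-2 + n\right) \left(- \frac{1}{5}\right) = \frac{2}{5} - \frac{n}{5}$)
$X{\left(m \right)} = - m \left(-2 + m\right)$ ($X{\left(m \right)} = - (\left(m - m\right) + 5) \left(\frac{2}{5} - \frac{m}{5}\right) \left(- m\right) = - (0 + 5) \left(\frac{2}{5} - \frac{m}{5}\right) \left(- m\right) = \left(-1\right) 5 \left(\frac{2}{5} - \frac{m}{5}\right) \left(- m\right) = - 5 \left(\frac{2}{5} - \frac{m}{5}\right) \left(- m\right) = \left(-2 + m\right) \left(- m\right) = - m \left(-2 + m\right)$)
$-35175 + X{\left(187 \right)} = -35175 + 187 \left(2 - 187\right) = -35175 + 187 \left(-185\right) = -35175 - 34595 = -69770$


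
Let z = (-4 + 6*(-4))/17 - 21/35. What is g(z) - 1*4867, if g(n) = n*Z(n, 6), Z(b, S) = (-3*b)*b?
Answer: -2968042762/614125 ≈ -4833.0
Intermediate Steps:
Z(b, S) = -3*b**2
z = -191/85 (z = (-4 - 24)*(1/17) - 21*1/35 = -28*1/17 - 3/5 = -28/17 - 3/5 = -191/85 ≈ -2.2471)
g(n) = -3*n**3 (g(n) = n*(-3*n**2) = -3*n**3)
g(z) - 1*4867 = -3*(-191/85)**3 - 1*4867 = -3*(-6967871/614125) - 4867 = 20903613/614125 - 4867 = -2968042762/614125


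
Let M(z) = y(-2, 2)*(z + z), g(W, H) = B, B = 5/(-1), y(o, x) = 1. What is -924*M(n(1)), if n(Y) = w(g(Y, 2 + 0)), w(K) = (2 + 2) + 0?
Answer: -7392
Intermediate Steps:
B = -5 (B = 5*(-1) = -5)
g(W, H) = -5
w(K) = 4 (w(K) = 4 + 0 = 4)
n(Y) = 4
M(z) = 2*z (M(z) = 1*(z + z) = 1*(2*z) = 2*z)
-924*M(n(1)) = -1848*4 = -924*8 = -7392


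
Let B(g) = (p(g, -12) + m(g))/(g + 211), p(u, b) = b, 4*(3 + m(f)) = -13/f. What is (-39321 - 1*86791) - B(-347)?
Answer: -23805930823/188768 ≈ -1.2611e+5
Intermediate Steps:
m(f) = -3 - 13/(4*f) (m(f) = -3 + (-13/f)/4 = -3 - 13/(4*f))
B(g) = (-15 - 13/(4*g))/(211 + g) (B(g) = (-12 + (-3 - 13/(4*g)))/(g + 211) = (-15 - 13/(4*g))/(211 + g))
(-39321 - 1*86791) - B(-347) = (-39321 - 1*86791) - (-13 - 60*(-347))/(4*(-347)*(211 - 347)) = (-39321 - 86791) - (-1)*(-13 + 20820)/(4*347*(-136)) = -126112 - (-1)*(-1)*20807/(4*347*136) = -126112 - 1*20807/188768 = -126112 - 20807/188768 = -23805930823/188768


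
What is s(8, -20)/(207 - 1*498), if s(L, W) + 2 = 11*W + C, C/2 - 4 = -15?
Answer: 244/291 ≈ 0.83849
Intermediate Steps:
C = -22 (C = 8 + 2*(-15) = 8 - 30 = -22)
s(L, W) = -24 + 11*W (s(L, W) = -2 + (11*W - 22) = -2 + (-22 + 11*W) = -24 + 11*W)
s(8, -20)/(207 - 1*498) = (-24 + 11*(-20))/(207 - 1*498) = (-24 - 220)/(207 - 498) = -244/(-291) = -244*(-1/291) = 244/291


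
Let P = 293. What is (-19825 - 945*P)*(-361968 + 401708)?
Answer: -11791255400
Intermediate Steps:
(-19825 - 945*P)*(-361968 + 401708) = (-19825 - 945*293)*(-361968 + 401708) = (-19825 - 276885)*39740 = -296710*39740 = -11791255400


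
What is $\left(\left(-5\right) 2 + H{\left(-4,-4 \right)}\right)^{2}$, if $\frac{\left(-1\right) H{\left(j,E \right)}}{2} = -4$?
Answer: $4$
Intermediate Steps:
$H{\left(j,E \right)} = 8$ ($H{\left(j,E \right)} = \left(-2\right) \left(-4\right) = 8$)
$\left(\left(-5\right) 2 + H{\left(-4,-4 \right)}\right)^{2} = \left(\left(-5\right) 2 + 8\right)^{2} = \left(-10 + 8\right)^{2} = \left(-2\right)^{2} = 4$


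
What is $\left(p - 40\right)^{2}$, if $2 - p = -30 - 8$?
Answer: $0$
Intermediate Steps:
$p = 40$ ($p = 2 - \left(-30 - 8\right) = 2 - -38 = 2 + 38 = 40$)
$\left(p - 40\right)^{2} = \left(40 - 40\right)^{2} = 0^{2} = 0$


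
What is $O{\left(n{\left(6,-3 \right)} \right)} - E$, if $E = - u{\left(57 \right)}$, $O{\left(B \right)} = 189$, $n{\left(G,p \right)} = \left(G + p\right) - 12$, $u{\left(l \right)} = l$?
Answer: $246$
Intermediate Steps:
$n{\left(G,p \right)} = -12 + G + p$
$E = -57$ ($E = \left(-1\right) 57 = -57$)
$O{\left(n{\left(6,-3 \right)} \right)} - E = 189 - -57 = 189 + 57 = 246$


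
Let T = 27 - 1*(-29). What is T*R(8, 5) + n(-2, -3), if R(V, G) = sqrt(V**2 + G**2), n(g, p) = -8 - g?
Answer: -6 + 56*sqrt(89) ≈ 522.30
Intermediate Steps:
T = 56 (T = 27 + 29 = 56)
R(V, G) = sqrt(G**2 + V**2)
T*R(8, 5) + n(-2, -3) = 56*sqrt(5**2 + 8**2) + (-8 - 1*(-2)) = 56*sqrt(25 + 64) + (-8 + 2) = 56*sqrt(89) - 6 = -6 + 56*sqrt(89)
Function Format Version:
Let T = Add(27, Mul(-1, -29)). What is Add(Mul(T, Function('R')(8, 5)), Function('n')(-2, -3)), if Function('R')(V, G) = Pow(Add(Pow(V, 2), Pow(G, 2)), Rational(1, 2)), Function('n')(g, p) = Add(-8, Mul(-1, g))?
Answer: Add(-6, Mul(56, Pow(89, Rational(1, 2)))) ≈ 522.30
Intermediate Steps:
T = 56 (T = Add(27, 29) = 56)
Function('R')(V, G) = Pow(Add(Pow(G, 2), Pow(V, 2)), Rational(1, 2))
Add(Mul(T, Function('R')(8, 5)), Function('n')(-2, -3)) = Add(Mul(56, Pow(Add(Pow(5, 2), Pow(8, 2)), Rational(1, 2))), Add(-8, Mul(-1, -2))) = Add(Mul(56, Pow(Add(25, 64), Rational(1, 2))), Add(-8, 2)) = Add(Mul(56, Pow(89, Rational(1, 2))), -6) = Add(-6, Mul(56, Pow(89, Rational(1, 2))))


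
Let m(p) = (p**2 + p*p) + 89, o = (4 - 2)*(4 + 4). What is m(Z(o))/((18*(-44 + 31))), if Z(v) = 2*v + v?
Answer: -4697/234 ≈ -20.073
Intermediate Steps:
o = 16 (o = 2*8 = 16)
Z(v) = 3*v
m(p) = 89 + 2*p**2 (m(p) = (p**2 + p**2) + 89 = 2*p**2 + 89 = 89 + 2*p**2)
m(Z(o))/((18*(-44 + 31))) = (89 + 2*(3*16)**2)/((18*(-44 + 31))) = (89 + 2*48**2)/((18*(-13))) = (89 + 2*2304)/(-234) = (89 + 4608)*(-1/234) = 4697*(-1/234) = -4697/234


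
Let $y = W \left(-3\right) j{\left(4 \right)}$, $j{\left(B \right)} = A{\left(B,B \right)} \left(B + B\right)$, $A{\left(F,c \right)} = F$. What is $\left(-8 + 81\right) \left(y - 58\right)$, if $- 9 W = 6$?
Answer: $438$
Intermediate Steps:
$W = - \frac{2}{3}$ ($W = \left(- \frac{1}{9}\right) 6 = - \frac{2}{3} \approx -0.66667$)
$j{\left(B \right)} = 2 B^{2}$ ($j{\left(B \right)} = B \left(B + B\right) = B 2 B = 2 B^{2}$)
$y = 64$ ($y = \left(- \frac{2}{3}\right) \left(-3\right) 2 \cdot 4^{2} = 2 \cdot 2 \cdot 16 = 2 \cdot 32 = 64$)
$\left(-8 + 81\right) \left(y - 58\right) = \left(-8 + 81\right) \left(64 - 58\right) = 73 \cdot 6 = 438$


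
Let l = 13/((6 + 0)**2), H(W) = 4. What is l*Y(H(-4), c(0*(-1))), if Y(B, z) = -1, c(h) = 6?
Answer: -13/36 ≈ -0.36111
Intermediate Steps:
l = 13/36 (l = 13/(6**2) = 13/36 ≈ 0.36111)
l*Y(H(-4), c(0*(-1))) = (13/36)*(-1) = -13/36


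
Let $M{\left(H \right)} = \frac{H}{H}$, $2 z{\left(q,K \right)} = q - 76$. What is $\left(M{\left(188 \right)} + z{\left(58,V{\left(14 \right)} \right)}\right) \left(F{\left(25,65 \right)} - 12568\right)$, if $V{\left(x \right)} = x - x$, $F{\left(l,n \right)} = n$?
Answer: $100024$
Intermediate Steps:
$V{\left(x \right)} = 0$
$z{\left(q,K \right)} = -38 + \frac{q}{2}$ ($z{\left(q,K \right)} = \frac{q - 76}{2} = \frac{-76 + q}{2} = -38 + \frac{q}{2}$)
$M{\left(H \right)} = 1$
$\left(M{\left(188 \right)} + z{\left(58,V{\left(14 \right)} \right)}\right) \left(F{\left(25,65 \right)} - 12568\right) = \left(1 + \left(-38 + \frac{1}{2} \cdot 58\right)\right) \left(65 - 12568\right) = \left(1 + \left(-38 + 29\right)\right) \left(-12503\right) = \left(1 - 9\right) \left(-12503\right) = \left(-8\right) \left(-12503\right) = 100024$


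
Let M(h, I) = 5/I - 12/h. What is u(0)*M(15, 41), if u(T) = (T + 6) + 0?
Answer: -834/205 ≈ -4.0683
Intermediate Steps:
u(T) = 6 + T (u(T) = (6 + T) + 0 = 6 + T)
M(h, I) = -12/h + 5/I
u(0)*M(15, 41) = (6 + 0)*(-12/15 + 5/41) = 6*(-12*1/15 + 5*(1/41)) = 6*(-⅘ + 5/41) = 6*(-139/205) = -834/205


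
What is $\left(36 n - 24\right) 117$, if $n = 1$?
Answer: $1404$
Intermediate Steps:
$\left(36 n - 24\right) 117 = \left(36 \cdot 1 - 24\right) 117 = \left(36 - 24\right) 117 = 12 \cdot 117 = 1404$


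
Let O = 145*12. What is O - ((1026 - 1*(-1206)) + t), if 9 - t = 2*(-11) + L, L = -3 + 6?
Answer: -520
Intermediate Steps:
L = 3
O = 1740
t = 28 (t = 9 - (2*(-11) + 3) = 9 - (-22 + 3) = 9 - 1*(-19) = 9 + 19 = 28)
O - ((1026 - 1*(-1206)) + t) = 1740 - ((1026 - 1*(-1206)) + 28) = 1740 - ((1026 + 1206) + 28) = 1740 - (2232 + 28) = 1740 - 1*2260 = 1740 - 2260 = -520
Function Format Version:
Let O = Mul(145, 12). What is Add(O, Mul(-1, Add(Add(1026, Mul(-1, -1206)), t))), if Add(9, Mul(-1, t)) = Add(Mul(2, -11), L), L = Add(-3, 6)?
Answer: -520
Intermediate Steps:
L = 3
O = 1740
t = 28 (t = Add(9, Mul(-1, Add(Mul(2, -11), 3))) = Add(9, Mul(-1, Add(-22, 3))) = Add(9, Mul(-1, -19)) = Add(9, 19) = 28)
Add(O, Mul(-1, Add(Add(1026, Mul(-1, -1206)), t))) = Add(1740, Mul(-1, Add(Add(1026, Mul(-1, -1206)), 28))) = Add(1740, Mul(-1, Add(Add(1026, 1206), 28))) = Add(1740, Mul(-1, Add(2232, 28))) = Add(1740, Mul(-1, 2260)) = Add(1740, -2260) = -520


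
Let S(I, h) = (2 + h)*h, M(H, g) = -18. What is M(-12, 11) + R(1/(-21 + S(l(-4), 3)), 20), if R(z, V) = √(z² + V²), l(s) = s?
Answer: -18 + √14401/6 ≈ 2.0007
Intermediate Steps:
S(I, h) = h*(2 + h)
R(z, V) = √(V² + z²)
M(-12, 11) + R(1/(-21 + S(l(-4), 3)), 20) = -18 + √(20² + (1/(-21 + 3*(2 + 3)))²) = -18 + √(400 + (1/(-21 + 3*5))²) = -18 + √(400 + (1/(-21 + 15))²) = -18 + √(400 + (1/(-6))²) = -18 + √(400 + (-⅙)²) = -18 + √(400 + 1/36) = -18 + √(14401/36) = -18 + √14401/6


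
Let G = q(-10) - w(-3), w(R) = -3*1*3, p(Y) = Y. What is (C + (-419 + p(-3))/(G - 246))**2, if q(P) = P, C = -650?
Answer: 25640976384/61009 ≈ 4.2028e+5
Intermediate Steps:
w(R) = -9 (w(R) = -3*3 = -9)
G = -1 (G = -10 - 1*(-9) = -10 + 9 = -1)
(C + (-419 + p(-3))/(G - 246))**2 = (-650 + (-419 - 3)/(-1 - 246))**2 = (-650 - 422/(-247))**2 = (-650 - 422*(-1/247))**2 = (-650 + 422/247)**2 = (-160128/247)**2 = 25640976384/61009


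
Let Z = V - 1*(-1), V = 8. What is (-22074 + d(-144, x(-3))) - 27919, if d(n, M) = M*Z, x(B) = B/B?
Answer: -49984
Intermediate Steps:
Z = 9 (Z = 8 - 1*(-1) = 8 + 1 = 9)
x(B) = 1
d(n, M) = 9*M (d(n, M) = M*9 = 9*M)
(-22074 + d(-144, x(-3))) - 27919 = (-22074 + 9*1) - 27919 = (-22074 + 9) - 27919 = -22065 - 27919 = -49984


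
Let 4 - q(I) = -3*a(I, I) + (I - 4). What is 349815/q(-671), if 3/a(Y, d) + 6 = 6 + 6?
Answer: 699630/1361 ≈ 514.06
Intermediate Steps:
a(Y, d) = ½ (a(Y, d) = 3/(-6 + (6 + 6)) = 3/(-6 + 12) = 3/6 = 3*(⅙) = ½)
q(I) = 19/2 - I (q(I) = 4 - (-3*½ + (I - 4)) = 4 - (-3/2 + (-4 + I)) = 4 - (-11/2 + I) = 4 + (11/2 - I) = 19/2 - I)
349815/q(-671) = 349815/(19/2 - 1*(-671)) = 349815/(19/2 + 671) = 349815/(1361/2) = 349815*(2/1361) = 699630/1361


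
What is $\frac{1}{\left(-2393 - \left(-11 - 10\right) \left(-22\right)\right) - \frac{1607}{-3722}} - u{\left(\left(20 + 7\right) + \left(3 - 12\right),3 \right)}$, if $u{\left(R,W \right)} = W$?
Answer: $- \frac{31877831}{10624703} \approx -3.0004$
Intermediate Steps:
$\frac{1}{\left(-2393 - \left(-11 - 10\right) \left(-22\right)\right) - \frac{1607}{-3722}} - u{\left(\left(20 + 7\right) + \left(3 - 12\right),3 \right)} = \frac{1}{\left(-2393 - \left(-11 - 10\right) \left(-22\right)\right) - \frac{1607}{-3722}} - 3 = \frac{1}{\left(-2393 - \left(-21\right) \left(-22\right)\right) - - \frac{1607}{3722}} - 3 = \frac{1}{\left(-2393 - 462\right) + \frac{1607}{3722}} - 3 = \frac{1}{-2855 + \frac{1607}{3722}} - 3 = \frac{1}{- \frac{10624703}{3722}} - 3 = - \frac{3722}{10624703} - 3 = - \frac{31877831}{10624703}$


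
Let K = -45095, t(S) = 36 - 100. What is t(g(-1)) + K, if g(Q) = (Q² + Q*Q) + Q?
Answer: -45159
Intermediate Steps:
g(Q) = Q + 2*Q² (g(Q) = (Q² + Q²) + Q = 2*Q² + Q = Q + 2*Q²)
t(S) = -64
t(g(-1)) + K = -64 - 45095 = -45159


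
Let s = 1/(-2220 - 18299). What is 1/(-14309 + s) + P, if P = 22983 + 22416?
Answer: 13329435661909/293606372 ≈ 45399.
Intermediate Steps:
P = 45399
s = -1/20519 (s = 1/(-20519) = -1/20519 ≈ -4.8735e-5)
1/(-14309 + s) + P = 1/(-14309 - 1/20519) + 45399 = 1/(-293606372/20519) + 45399 = -20519/293606372 + 45399 = 13329435661909/293606372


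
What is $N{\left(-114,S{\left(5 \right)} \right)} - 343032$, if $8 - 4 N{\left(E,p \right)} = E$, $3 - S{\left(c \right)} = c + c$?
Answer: $- \frac{686003}{2} \approx -3.43 \cdot 10^{5}$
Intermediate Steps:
$S{\left(c \right)} = 3 - 2 c$ ($S{\left(c \right)} = 3 - \left(c + c\right) = 3 - 2 c$)
$N{\left(E,p \right)} = 2 - \frac{E}{4}$
$N{\left(-114,S{\left(5 \right)} \right)} - 343032 = \left(2 - - \frac{57}{2}\right) - 343032 = \left(2 + \frac{57}{2}\right) - 343032 = \frac{61}{2} - 343032 = - \frac{686003}{2}$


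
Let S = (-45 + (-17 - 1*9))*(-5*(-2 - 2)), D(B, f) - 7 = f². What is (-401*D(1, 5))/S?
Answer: 3208/355 ≈ 9.0366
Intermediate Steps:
D(B, f) = 7 + f²
S = -1420 (S = (-45 + (-17 - 9))*(-(-20)) = (-45 - 26)*(-5*(-4)) = -71*20 = -1420)
(-401*D(1, 5))/S = -401*(7 + 5²)/(-1420) = -401*(7 + 25)*(-1/1420) = -401*32*(-1/1420) = -12832*(-1/1420) = 3208/355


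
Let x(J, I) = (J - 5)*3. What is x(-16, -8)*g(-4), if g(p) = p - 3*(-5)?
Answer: -693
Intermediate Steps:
g(p) = 15 + p (g(p) = p + 15 = 15 + p)
x(J, I) = -15 + 3*J (x(J, I) = (-5 + J)*3 = -15 + 3*J)
x(-16, -8)*g(-4) = (-15 + 3*(-16))*(15 - 4) = (-15 - 48)*11 = -63*11 = -693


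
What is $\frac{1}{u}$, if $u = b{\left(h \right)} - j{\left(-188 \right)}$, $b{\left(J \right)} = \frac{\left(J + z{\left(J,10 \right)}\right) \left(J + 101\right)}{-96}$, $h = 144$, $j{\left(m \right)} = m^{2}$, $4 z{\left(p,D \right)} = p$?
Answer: $- \frac{8}{286427} \approx -2.793 \cdot 10^{-5}$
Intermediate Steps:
$z{\left(p,D \right)} = \frac{p}{4}$
$b{\left(J \right)} = - \frac{5 J \left(101 + J\right)}{384}$ ($b{\left(J \right)} = \frac{\left(J + \frac{J}{4}\right) \left(J + 101\right)}{-96} = \frac{5 J}{4} \left(101 + J\right) \left(- \frac{1}{96}\right) = \frac{5 J \left(101 + J\right)}{4} \left(- \frac{1}{96}\right) = - \frac{5 J \left(101 + J\right)}{384}$)
$u = - \frac{286427}{8}$ ($u = \frac{5}{384} \cdot 144 \left(-101 - 144\right) - \left(-188\right)^{2} = \frac{5}{384} \cdot 144 \left(-101 - 144\right) - 35344 = \frac{5}{384} \cdot 144 \left(-245\right) - 35344 = - \frac{3675}{8} - 35344 = - \frac{286427}{8} \approx -35803.0$)
$\frac{1}{u} = \frac{1}{- \frac{286427}{8}} = - \frac{8}{286427}$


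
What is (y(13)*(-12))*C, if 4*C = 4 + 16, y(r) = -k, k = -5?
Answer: -300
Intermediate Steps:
y(r) = 5 (y(r) = -1*(-5) = 5)
C = 5 (C = (4 + 16)/4 = (¼)*20 = 5)
(y(13)*(-12))*C = (5*(-12))*5 = -60*5 = -300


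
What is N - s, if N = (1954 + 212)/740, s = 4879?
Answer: -1804147/370 ≈ -4876.1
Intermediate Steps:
N = 1083/370 (N = 2166*(1/740) = 1083/370 ≈ 2.9270)
N - s = 1083/370 - 1*4879 = 1083/370 - 4879 = -1804147/370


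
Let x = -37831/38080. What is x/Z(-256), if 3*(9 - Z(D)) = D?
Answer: -113493/10776640 ≈ -0.010531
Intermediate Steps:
Z(D) = 9 - D/3
x = -37831/38080 (x = -37831*1/38080 = -37831/38080 ≈ -0.99346)
x/Z(-256) = -37831/(38080*(9 - 1/3*(-256))) = -37831/(38080*(9 + 256/3)) = -37831/(38080*283/3) = -37831/38080*3/283 = -113493/10776640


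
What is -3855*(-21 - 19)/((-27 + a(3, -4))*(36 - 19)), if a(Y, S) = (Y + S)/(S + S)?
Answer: -246720/731 ≈ -337.51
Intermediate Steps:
a(Y, S) = (S + Y)/(2*S) (a(Y, S) = (S + Y)/((2*S)) = (S + Y)*(1/(2*S)) = (S + Y)/(2*S))
-3855*(-21 - 19)/((-27 + a(3, -4))*(36 - 19)) = -3855*(-21 - 19)/((-27 + (½)*(-4 + 3)/(-4))*(36 - 19)) = -3855*(-40/(17*(-27 + (½)*(-¼)*(-1)))) = -3855*(-40/(17*(-27 + ⅛))) = -3855/((-215/8*(-17/40))) = -3855/731/64 = -3855*64/731 = -246720/731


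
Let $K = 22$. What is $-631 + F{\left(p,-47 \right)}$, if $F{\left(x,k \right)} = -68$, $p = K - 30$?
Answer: $-699$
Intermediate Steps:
$p = -8$ ($p = 22 - 30 = -8$)
$-631 + F{\left(p,-47 \right)} = -631 - 68 = -699$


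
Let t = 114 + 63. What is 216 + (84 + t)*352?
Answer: 92088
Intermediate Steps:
t = 177
216 + (84 + t)*352 = 216 + (84 + 177)*352 = 216 + 261*352 = 216 + 91872 = 92088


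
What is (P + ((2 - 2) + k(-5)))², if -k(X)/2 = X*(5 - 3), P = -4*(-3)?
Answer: 1024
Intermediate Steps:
P = 12
k(X) = -4*X (k(X) = -2*X*(5 - 3) = -2*X*2 = -4*X)
(P + ((2 - 2) + k(-5)))² = (12 + ((2 - 2) - 4*(-5)))² = (12 + (0 + 20))² = (12 + 20)² = 32² = 1024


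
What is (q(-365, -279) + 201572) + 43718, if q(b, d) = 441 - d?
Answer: 246010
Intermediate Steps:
(q(-365, -279) + 201572) + 43718 = ((441 - 1*(-279)) + 201572) + 43718 = ((441 + 279) + 201572) + 43718 = (720 + 201572) + 43718 = 202292 + 43718 = 246010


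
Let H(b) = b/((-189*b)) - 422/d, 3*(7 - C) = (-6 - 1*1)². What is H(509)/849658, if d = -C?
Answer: -17093/321170724 ≈ -5.3221e-5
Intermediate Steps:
C = -28/3 (C = 7 - (-6 - 1*1)²/3 = 7 - (-6 - 1)²/3 = 7 - ⅓*(-7)² = 7 - ⅓*49 = 7 - 49/3 = -28/3 ≈ -9.3333)
d = 28/3 (d = -1*(-28/3) = 28/3 ≈ 9.3333)
H(b) = -17093/378 (H(b) = b/((-189*b)) - 422/28/3 = b*(-1/(189*b)) - 422*3/28 = -1/189 - 633/14 = -17093/378)
H(509)/849658 = -17093/378/849658 = -17093/378*1/849658 = -17093/321170724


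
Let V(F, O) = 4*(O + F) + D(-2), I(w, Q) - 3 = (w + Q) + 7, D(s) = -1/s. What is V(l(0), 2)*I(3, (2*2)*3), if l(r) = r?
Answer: 425/2 ≈ 212.50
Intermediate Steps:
I(w, Q) = 10 + Q + w (I(w, Q) = 3 + ((w + Q) + 7) = 3 + ((Q + w) + 7) = 3 + (7 + Q + w) = 10 + Q + w)
V(F, O) = ½ + 4*F + 4*O (V(F, O) = 4*(O + F) - 1/(-2) = 4*(F + O) - 1*(-½) = (4*F + 4*O) + ½ = ½ + 4*F + 4*O)
V(l(0), 2)*I(3, (2*2)*3) = (½ + 4*0 + 4*2)*(10 + (2*2)*3 + 3) = (½ + 0 + 8)*(10 + 4*3 + 3) = 17*(10 + 12 + 3)/2 = (17/2)*25 = 425/2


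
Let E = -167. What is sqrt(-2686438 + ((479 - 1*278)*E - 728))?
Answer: I*sqrt(2720733) ≈ 1649.5*I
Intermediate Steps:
sqrt(-2686438 + ((479 - 1*278)*E - 728)) = sqrt(-2686438 + ((479 - 1*278)*(-167) - 728)) = sqrt(-2686438 + ((479 - 278)*(-167) - 728)) = sqrt(-2686438 + (201*(-167) - 728)) = sqrt(-2686438 + (-33567 - 728)) = sqrt(-2686438 - 34295) = sqrt(-2720733) = I*sqrt(2720733)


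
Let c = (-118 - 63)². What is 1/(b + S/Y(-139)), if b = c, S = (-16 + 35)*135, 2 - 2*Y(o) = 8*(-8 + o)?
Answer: 31/1015726 ≈ 3.0520e-5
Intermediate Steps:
Y(o) = 33 - 4*o (Y(o) = 1 - 4*(-8 + o) = 1 - (-64 + 8*o)/2 = 1 + (32 - 4*o) = 33 - 4*o)
S = 2565 (S = 19*135 = 2565)
c = 32761 (c = (-181)² = 32761)
b = 32761
1/(b + S/Y(-139)) = 1/(32761 + 2565/(33 - 4*(-139))) = 1/(32761 + 2565/(33 + 556)) = 1/(32761 + 2565/589) = 1/(32761 + 2565*(1/589)) = 1/(32761 + 135/31) = 1/(1015726/31) = 31/1015726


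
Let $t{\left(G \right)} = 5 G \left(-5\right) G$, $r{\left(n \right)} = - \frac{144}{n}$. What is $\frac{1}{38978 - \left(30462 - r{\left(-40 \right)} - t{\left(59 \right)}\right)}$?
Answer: $- \frac{5}{392527} \approx -1.2738 \cdot 10^{-5}$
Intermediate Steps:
$t{\left(G \right)} = - 25 G^{2}$ ($t{\left(G \right)} = - 25 G G = - 25 G^{2}$)
$\frac{1}{38978 - \left(30462 - r{\left(-40 \right)} - t{\left(59 \right)}\right)} = \frac{1}{38978 - \frac{587417}{5}} = \frac{1}{- \frac{392527}{5}} = - \frac{5}{392527}$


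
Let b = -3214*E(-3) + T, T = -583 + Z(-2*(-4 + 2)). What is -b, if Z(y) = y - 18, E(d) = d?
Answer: -9045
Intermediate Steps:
Z(y) = -18 + y
T = -597 (T = -583 + (-18 - 2*(-4 + 2)) = -583 + (-18 - 2*(-2)) = -583 + (-18 + 4) = -583 - 14 = -597)
b = 9045 (b = -3214*(-3) - 597 = 9642 - 597 = 9045)
-b = -1*9045 = -9045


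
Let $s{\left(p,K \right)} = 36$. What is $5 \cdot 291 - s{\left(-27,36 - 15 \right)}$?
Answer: $1419$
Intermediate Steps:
$5 \cdot 291 - s{\left(-27,36 - 15 \right)} = 5 \cdot 291 - 36 = 1455 - 36 = 1419$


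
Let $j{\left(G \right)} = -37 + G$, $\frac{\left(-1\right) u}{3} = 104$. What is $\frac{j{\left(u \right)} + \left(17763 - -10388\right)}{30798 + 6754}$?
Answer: $\frac{13901}{18776} \approx 0.74036$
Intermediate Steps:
$u = -312$ ($u = \left(-3\right) 104 = -312$)
$\frac{j{\left(u \right)} + \left(17763 - -10388\right)}{30798 + 6754} = \frac{\left(-37 - 312\right) + \left(17763 - -10388\right)}{30798 + 6754} = \frac{-349 + \left(17763 + 10388\right)}{37552} = \left(-349 + 28151\right) \frac{1}{37552} = 27802 \cdot \frac{1}{37552} = \frac{13901}{18776}$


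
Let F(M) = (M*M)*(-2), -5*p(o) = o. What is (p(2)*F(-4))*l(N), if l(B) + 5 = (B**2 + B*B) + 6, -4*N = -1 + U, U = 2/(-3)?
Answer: 776/45 ≈ 17.244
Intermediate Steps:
U = -2/3 (U = 2*(-1/3) = -2/3 ≈ -0.66667)
p(o) = -o/5
F(M) = -2*M**2 (F(M) = M**2*(-2) = -2*M**2)
N = 5/12 (N = -(-1 - 2/3)/4 = -1/4*(-5/3) = 5/12 ≈ 0.41667)
l(B) = 1 + 2*B**2 (l(B) = -5 + ((B**2 + B*B) + 6) = -5 + ((B**2 + B**2) + 6) = -5 + (2*B**2 + 6) = -5 + (6 + 2*B**2) = 1 + 2*B**2)
(p(2)*F(-4))*l(N) = ((-1/5*2)*(-2*(-4)**2))*(1 + 2*(5/12)**2) = (-(-4)*16/5)*(1 + 2*(25/144)) = (-2/5*(-32))*(1 + 25/72) = (64/5)*(97/72) = 776/45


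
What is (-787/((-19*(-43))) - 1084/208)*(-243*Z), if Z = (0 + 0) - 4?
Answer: -63746433/10621 ≈ -6001.9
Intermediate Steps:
Z = -4 (Z = 0 - 4 = -4)
(-787/((-19*(-43))) - 1084/208)*(-243*Z) = (-787/((-19*(-43))) - 1084/208)*(-243*(-4)) = (-787/817 - 1084*1/208)*972 = (-787*1/817 - 271/52)*972 = (-787/817 - 271/52)*972 = -262331/42484*972 = -63746433/10621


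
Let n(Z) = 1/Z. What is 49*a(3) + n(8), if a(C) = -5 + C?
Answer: -783/8 ≈ -97.875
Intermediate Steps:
n(Z) = 1/Z
49*a(3) + n(8) = 49*(-5 + 3) + 1/8 = 49*(-2) + ⅛ = -98 + ⅛ = -783/8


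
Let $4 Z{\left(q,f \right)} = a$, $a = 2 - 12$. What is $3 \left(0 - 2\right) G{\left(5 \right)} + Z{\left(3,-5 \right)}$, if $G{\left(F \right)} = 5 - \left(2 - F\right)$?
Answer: $- \frac{101}{2} \approx -50.5$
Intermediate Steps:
$G{\left(F \right)} = 3 + F$ ($G{\left(F \right)} = 5 + \left(-2 + F\right) = 3 + F$)
$a = -10$ ($a = 2 - 12 = -10$)
$Z{\left(q,f \right)} = - \frac{5}{2}$ ($Z{\left(q,f \right)} = \frac{1}{4} \left(-10\right) = - \frac{5}{2}$)
$3 \left(0 - 2\right) G{\left(5 \right)} + Z{\left(3,-5 \right)} = 3 \left(0 - 2\right) \left(3 + 5\right) - \frac{5}{2} = 3 \left(-2\right) 8 - \frac{5}{2} = \left(-6\right) 8 - \frac{5}{2} = -48 - \frac{5}{2} = - \frac{101}{2}$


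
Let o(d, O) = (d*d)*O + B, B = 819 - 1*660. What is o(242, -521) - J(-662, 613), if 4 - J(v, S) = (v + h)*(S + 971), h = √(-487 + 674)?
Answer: -31560297 + 1584*√187 ≈ -3.1539e+7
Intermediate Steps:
B = 159 (B = 819 - 660 = 159)
h = √187 ≈ 13.675
J(v, S) = 4 - (971 + S)*(v + √187) (J(v, S) = 4 - (v + √187)*(S + 971) = 4 - (v + √187)*(971 + S) = 4 - (971 + S)*(v + √187))
o(d, O) = 159 + O*d² (o(d, O) = (d*d)*O + 159 = d²*O + 159 = O*d² + 159 = 159 + O*d²)
o(242, -521) - J(-662, 613) = (159 - 521*242²) - (4 - 971*(-662) - 971*√187 - 1*613*(-662) - 1*613*√187) = (159 - 521*58564) - (4 + 642802 - 971*√187 + 405806 - 613*√187) = (159 - 30511844) - (1048612 - 1584*√187) = -30511685 + (-1048612 + 1584*√187) = -31560297 + 1584*√187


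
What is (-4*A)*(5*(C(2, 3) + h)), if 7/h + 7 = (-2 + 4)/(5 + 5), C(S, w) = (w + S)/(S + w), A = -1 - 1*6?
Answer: -70/17 ≈ -4.1176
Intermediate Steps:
A = -7 (A = -1 - 6 = -7)
C(S, w) = 1 (C(S, w) = (S + w)/(S + w) = 1)
h = -35/34 (h = 7/(-7 + (-2 + 4)/(5 + 5)) = 7/(-7 + 2/10) = 7/(-7 + 2*(⅒)) = 7/(-7 + ⅕) = 7/(-34/5) = 7*(-5/34) = -35/34 ≈ -1.0294)
(-4*A)*(5*(C(2, 3) + h)) = (-4*(-7))*(5*(1 - 35/34)) = 28*(5*(-1/34)) = 28*(-5/34) = -70/17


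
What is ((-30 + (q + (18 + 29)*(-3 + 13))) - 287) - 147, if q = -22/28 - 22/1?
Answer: -235/14 ≈ -16.786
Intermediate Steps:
q = -319/14 (q = -22*1/28 - 22*1 = -11/14 - 22 = -319/14 ≈ -22.786)
((-30 + (q + (18 + 29)*(-3 + 13))) - 287) - 147 = ((-30 + (-319/14 + (18 + 29)*(-3 + 13))) - 287) - 147 = ((-30 + (-319/14 + 47*10)) - 287) - 147 = ((-30 + (-319/14 + 470)) - 287) - 147 = ((-30 + 6261/14) - 287) - 147 = (5841/14 - 287) - 147 = 1823/14 - 147 = -235/14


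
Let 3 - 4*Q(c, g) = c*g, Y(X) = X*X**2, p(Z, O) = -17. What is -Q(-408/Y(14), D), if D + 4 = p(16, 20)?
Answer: 3/98 ≈ 0.030612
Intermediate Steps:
Y(X) = X**3
D = -21 (D = -4 - 17 = -21)
Q(c, g) = 3/4 - c*g/4
-Q(-408/Y(14), D) = -(3/4 - 1/4*(-408/(14**3))*(-21)) = -(3/4 - 1/4*(-408/2744)*(-21)) = -(3/4 - 1/4*(-408*1/2744)*(-21)) = -(3/4 - 1/4*(-51/343)*(-21)) = -(3/4 - 153/196) = -1*(-3/98) = 3/98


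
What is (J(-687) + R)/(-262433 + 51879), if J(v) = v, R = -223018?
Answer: 223705/210554 ≈ 1.0625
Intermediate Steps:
(J(-687) + R)/(-262433 + 51879) = (-687 - 223018)/(-262433 + 51879) = -223705/(-210554) = -223705*(-1/210554) = 223705/210554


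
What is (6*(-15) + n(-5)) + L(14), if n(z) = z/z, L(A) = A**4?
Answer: 38327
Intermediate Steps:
n(z) = 1
(6*(-15) + n(-5)) + L(14) = (6*(-15) + 1) + 14**4 = (-90 + 1) + 38416 = -89 + 38416 = 38327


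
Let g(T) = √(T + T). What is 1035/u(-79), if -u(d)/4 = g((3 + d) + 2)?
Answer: 1035*I*√37/296 ≈ 21.269*I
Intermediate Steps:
g(T) = √2*√T (g(T) = √(2*T) = √2*√T)
u(d) = -4*√2*√(5 + d) (u(d) = -4*√2*√((3 + d) + 2) = -4*√2*√(5 + d))
1035/u(-79) = 1035/((-4*√(10 + 2*(-79)))) = 1035/((-4*√(10 - 158))) = 1035/((-8*I*√37)) = 1035*(I*√37/296) = 1035*I*√37/296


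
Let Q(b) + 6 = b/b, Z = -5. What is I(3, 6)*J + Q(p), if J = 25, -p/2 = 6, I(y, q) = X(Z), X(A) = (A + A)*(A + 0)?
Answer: 1245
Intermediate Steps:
X(A) = 2*A² (X(A) = (2*A)*A = 2*A²)
I(y, q) = 50 (I(y, q) = 2*(-5)² = 2*25 = 50)
p = -12 (p = -2*6 = -12)
Q(b) = -5 (Q(b) = -6 + b/b = -6 + 1 = -5)
I(3, 6)*J + Q(p) = 50*25 - 5 = 1250 - 5 = 1245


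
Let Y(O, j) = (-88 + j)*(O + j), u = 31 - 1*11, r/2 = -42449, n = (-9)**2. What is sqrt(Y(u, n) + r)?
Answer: I*sqrt(85605) ≈ 292.58*I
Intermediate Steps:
n = 81
r = -84898 (r = 2*(-42449) = -84898)
u = 20 (u = 31 - 11 = 20)
sqrt(Y(u, n) + r) = sqrt((81**2 - 88*20 - 88*81 + 20*81) - 84898) = sqrt((6561 - 1760 - 7128 + 1620) - 84898) = sqrt(-707 - 84898) = sqrt(-85605) = I*sqrt(85605)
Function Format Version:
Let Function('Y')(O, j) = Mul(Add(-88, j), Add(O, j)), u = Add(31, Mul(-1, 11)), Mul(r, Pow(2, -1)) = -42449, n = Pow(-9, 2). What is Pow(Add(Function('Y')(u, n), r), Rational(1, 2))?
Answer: Mul(I, Pow(85605, Rational(1, 2))) ≈ Mul(292.58, I)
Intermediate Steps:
n = 81
r = -84898 (r = Mul(2, -42449) = -84898)
u = 20 (u = Add(31, -11) = 20)
Pow(Add(Function('Y')(u, n), r), Rational(1, 2)) = Pow(Add(Add(Pow(81, 2), Mul(-88, 20), Mul(-88, 81), Mul(20, 81)), -84898), Rational(1, 2)) = Pow(Add(Add(6561, -1760, -7128, 1620), -84898), Rational(1, 2)) = Pow(Add(-707, -84898), Rational(1, 2)) = Pow(-85605, Rational(1, 2)) = Mul(I, Pow(85605, Rational(1, 2)))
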